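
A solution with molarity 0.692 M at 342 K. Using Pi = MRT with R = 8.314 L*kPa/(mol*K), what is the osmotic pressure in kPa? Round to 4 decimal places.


Osmotic pressure (van't Hoff): Pi = M*R*T.
RT = 8.314 * 342 = 2843.388
Pi = 0.692 * 2843.388
Pi = 1967.624496 kPa, rounded to 4 dp:

1967.6245 kPa


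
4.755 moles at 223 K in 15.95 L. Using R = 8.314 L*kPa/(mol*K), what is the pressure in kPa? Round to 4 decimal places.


PV = nRT, solve for P = nRT / V.
nRT = 4.755 * 8.314 * 223 = 8815.8746
P = 8815.8746 / 15.95
P = 552.71941066 kPa, rounded to 4 dp:

552.7194 kPa


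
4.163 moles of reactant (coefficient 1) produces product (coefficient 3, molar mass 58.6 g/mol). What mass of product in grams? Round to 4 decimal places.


Use the coefficient ratio to convert reactant moles to product moles, then multiply by the product's molar mass.
moles_P = moles_R * (coeff_P / coeff_R) = 4.163 * (3/1) = 12.489
mass_P = moles_P * M_P = 12.489 * 58.6
mass_P = 731.8554 g, rounded to 4 dp:

731.8554 g


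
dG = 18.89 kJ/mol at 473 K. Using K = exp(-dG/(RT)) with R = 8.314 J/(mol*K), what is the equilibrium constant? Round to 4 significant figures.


dG is in kJ/mol; multiply by 1000 to match R in J/(mol*K).
RT = 8.314 * 473 = 3932.522 J/mol
exponent = -dG*1000 / (RT) = -(18.89*1000) / 3932.522 = -4.8035332
K = exp(-4.8035332)
K = 0.008200721, rounded to 4 significant figures:

0.008201


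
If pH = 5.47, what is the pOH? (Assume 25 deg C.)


At 25 deg C, pH + pOH = 14.
pOH = 14 - pH = 14 - 5.47
pOH = 8.53:

8.53


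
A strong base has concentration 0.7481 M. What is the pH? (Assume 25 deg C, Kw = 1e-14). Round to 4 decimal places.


A strong base dissociates completely, so [OH-] equals the given concentration.
pOH = -log10([OH-]) = -log10(0.7481) = 0.12604
pH = 14 - pOH = 14 - 0.12604
pH = 13.87396, rounded to 4 dp:

13.8740


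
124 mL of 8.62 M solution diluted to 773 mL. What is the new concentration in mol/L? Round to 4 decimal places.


Dilution: M1*V1 = M2*V2, solve for M2.
M2 = M1*V1 / V2
M2 = 8.62 * 124 / 773
M2 = 1068.88 / 773
M2 = 1.38276843 mol/L, rounded to 4 dp:

1.3828 mol/L


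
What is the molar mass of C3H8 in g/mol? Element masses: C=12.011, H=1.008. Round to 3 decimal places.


M = sum(count * atomic_mass) over atoms.
M = 3*12.011 + 8*1.008
M = 36.033 + 8.064
M = 44.097 g/mol, rounded to 3 dp:

44.097 g/mol


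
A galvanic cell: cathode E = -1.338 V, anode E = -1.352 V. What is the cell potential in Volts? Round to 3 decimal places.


Standard cell potential: E_cell = E_cathode - E_anode.
E_cell = -1.338 - (-1.352)
E_cell = 0.014 V, rounded to 3 dp:

0.014 V


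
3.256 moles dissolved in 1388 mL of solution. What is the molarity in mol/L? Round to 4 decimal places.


Convert volume to liters: V_L = V_mL / 1000.
V_L = 1388 / 1000 = 1.388 L
M = n / V_L = 3.256 / 1.388
M = 2.34582133 mol/L, rounded to 4 dp:

2.3458 mol/L


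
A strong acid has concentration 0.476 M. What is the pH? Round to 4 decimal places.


A strong acid dissociates completely, so [H+] equals the given concentration.
pH = -log10([H+]) = -log10(0.476)
pH = 0.32239305, rounded to 4 dp:

0.3224


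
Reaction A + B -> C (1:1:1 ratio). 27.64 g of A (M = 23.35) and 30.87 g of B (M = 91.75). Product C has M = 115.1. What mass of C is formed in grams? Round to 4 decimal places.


Find moles of each reactant; the smaller value is the limiting reagent in a 1:1:1 reaction, so moles_C equals moles of the limiter.
n_A = mass_A / M_A = 27.64 / 23.35 = 1.183726 mol
n_B = mass_B / M_B = 30.87 / 91.75 = 0.336458 mol
Limiting reagent: B (smaller), n_limiting = 0.336458 mol
mass_C = n_limiting * M_C = 0.336458 * 115.1
mass_C = 38.7263158 g, rounded to 4 dp:

38.7263 g


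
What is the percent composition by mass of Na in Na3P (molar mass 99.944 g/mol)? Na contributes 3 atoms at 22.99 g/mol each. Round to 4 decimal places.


pct = 100 * (n_elem * M_elem) / M_total
mass_contribution = 3 * 22.99 = 68.97 g/mol
pct = 100 * 68.97 / 99.944
pct = 69.00864484 %, rounded to 4 dp:

69.0086 %


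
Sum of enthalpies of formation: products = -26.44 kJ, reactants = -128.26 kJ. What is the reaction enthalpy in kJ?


dH_rxn = sum(dH_f products) - sum(dH_f reactants)
dH_rxn = -26.44 - (-128.26)
dH_rxn = 101.82 kJ:

101.82 kJ


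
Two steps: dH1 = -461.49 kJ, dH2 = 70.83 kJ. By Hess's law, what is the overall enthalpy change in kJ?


Hess's law: enthalpy is a state function, so add the step enthalpies.
dH_total = dH1 + dH2 = -461.49 + (70.83)
dH_total = -390.66 kJ:

-390.66 kJ


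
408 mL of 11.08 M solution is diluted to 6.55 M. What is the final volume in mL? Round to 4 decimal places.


Dilution: M1*V1 = M2*V2, solve for V2.
V2 = M1*V1 / M2
V2 = 11.08 * 408 / 6.55
V2 = 4520.64 / 6.55
V2 = 690.1740458 mL, rounded to 4 dp:

690.1740 mL


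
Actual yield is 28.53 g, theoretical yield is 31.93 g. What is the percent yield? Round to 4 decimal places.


% yield = 100 * actual / theoretical
% yield = 100 * 28.53 / 31.93
% yield = 89.35170686 %, rounded to 4 dp:

89.3517 %


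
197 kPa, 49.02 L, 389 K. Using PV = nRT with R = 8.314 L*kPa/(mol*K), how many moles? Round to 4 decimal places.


PV = nRT, solve for n = PV / (RT).
PV = 197 * 49.02 = 9656.94
RT = 8.314 * 389 = 3234.146
n = 9656.94 / 3234.146
n = 2.98593199 mol, rounded to 4 dp:

2.9859 mol


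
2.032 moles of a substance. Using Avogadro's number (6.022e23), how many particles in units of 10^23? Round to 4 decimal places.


N = n * NA, then divide by 1e23 for the requested units.
N / 1e23 = n * 6.022
N / 1e23 = 2.032 * 6.022
N / 1e23 = 12.236704, rounded to 4 dp:

12.2367


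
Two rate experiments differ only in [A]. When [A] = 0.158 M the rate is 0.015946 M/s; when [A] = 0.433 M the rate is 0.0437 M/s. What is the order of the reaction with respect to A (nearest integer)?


Rate is proportional to [A]^n, so rate2/rate1 = ([A]2/[A]1)^n. Take logs to solve for n.
rate2/rate1 = 0.0437 / 0.015946 = 2.7405
[A]2/[A]1 = 0.433 / 0.158 = 2.7405
n = ln(2.7405) / ln(2.7405) = 1.0
Nearest integer order:

1


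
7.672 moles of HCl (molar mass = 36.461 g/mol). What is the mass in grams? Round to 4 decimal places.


mass = n * M
mass = 7.672 * 36.461
mass = 279.728792 g, rounded to 4 dp:

279.7288 g


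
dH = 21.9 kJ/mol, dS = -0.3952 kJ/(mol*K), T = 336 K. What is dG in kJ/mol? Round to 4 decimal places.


Gibbs: dG = dH - T*dS (consistent units, dS already in kJ/(mol*K)).
T*dS = 336 * -0.3952 = -132.7872
dG = 21.9 - (-132.7872)
dG = 154.6872 kJ/mol, rounded to 4 dp:

154.6872 kJ/mol


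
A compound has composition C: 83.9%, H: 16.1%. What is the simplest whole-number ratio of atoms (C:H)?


Assume 100 g of compound, divide each mass% by atomic mass to get moles, then normalize by the smallest to get a raw atom ratio.
Moles per 100 g: C: 83.9/12.011 = 6.9853, H: 16.1/1.008 = 15.9722
Raw ratio (divide by min = 6.9853): C: 1.0, H: 2.287
Multiply by 7 to clear fractions: C: 7.0 ~= 7, H: 16.006 ~= 16
Reduce by GCD to get the simplest whole-number ratio:

7:16


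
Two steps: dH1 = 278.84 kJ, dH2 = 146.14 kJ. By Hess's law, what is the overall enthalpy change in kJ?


Hess's law: enthalpy is a state function, so add the step enthalpies.
dH_total = dH1 + dH2 = 278.84 + (146.14)
dH_total = 424.98 kJ:

424.98 kJ


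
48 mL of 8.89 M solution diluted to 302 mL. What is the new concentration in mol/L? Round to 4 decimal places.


Dilution: M1*V1 = M2*V2, solve for M2.
M2 = M1*V1 / V2
M2 = 8.89 * 48 / 302
M2 = 426.72 / 302
M2 = 1.41298013 mol/L, rounded to 4 dp:

1.4130 mol/L


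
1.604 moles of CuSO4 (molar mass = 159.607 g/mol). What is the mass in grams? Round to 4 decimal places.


mass = n * M
mass = 1.604 * 159.607
mass = 256.009628 g, rounded to 4 dp:

256.0096 g


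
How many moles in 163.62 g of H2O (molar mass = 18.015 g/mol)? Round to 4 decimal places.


n = mass / M
n = 163.62 / 18.015
n = 9.08243131 mol, rounded to 4 dp:

9.0824 mol


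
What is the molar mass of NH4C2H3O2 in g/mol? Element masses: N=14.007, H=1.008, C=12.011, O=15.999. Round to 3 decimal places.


M = sum(count * atomic_mass) over atoms.
M = 1*14.007 + 7*1.008 + 2*12.011 + 2*15.999
M = 14.007 + 7.056 + 24.022 + 31.998
M = 77.083 g/mol, rounded to 3 dp:

77.083 g/mol


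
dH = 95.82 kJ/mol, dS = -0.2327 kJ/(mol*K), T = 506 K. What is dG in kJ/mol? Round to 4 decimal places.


Gibbs: dG = dH - T*dS (consistent units, dS already in kJ/(mol*K)).
T*dS = 506 * -0.2327 = -117.7462
dG = 95.82 - (-117.7462)
dG = 213.5662 kJ/mol, rounded to 4 dp:

213.5662 kJ/mol


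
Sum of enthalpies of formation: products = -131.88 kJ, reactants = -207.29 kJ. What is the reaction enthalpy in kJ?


dH_rxn = sum(dH_f products) - sum(dH_f reactants)
dH_rxn = -131.88 - (-207.29)
dH_rxn = 75.41 kJ:

75.41 kJ


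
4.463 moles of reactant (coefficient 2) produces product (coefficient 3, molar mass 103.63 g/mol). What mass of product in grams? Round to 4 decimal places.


Use the coefficient ratio to convert reactant moles to product moles, then multiply by the product's molar mass.
moles_P = moles_R * (coeff_P / coeff_R) = 4.463 * (3/2) = 6.6945
mass_P = moles_P * M_P = 6.6945 * 103.63
mass_P = 693.751035 g, rounded to 4 dp:

693.7510 g


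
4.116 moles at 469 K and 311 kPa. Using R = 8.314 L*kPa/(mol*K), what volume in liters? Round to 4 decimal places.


PV = nRT, solve for V = nRT / P.
nRT = 4.116 * 8.314 * 469 = 16049.3789
V = 16049.3789 / 311
V = 51.60571994 L, rounded to 4 dp:

51.6057 L


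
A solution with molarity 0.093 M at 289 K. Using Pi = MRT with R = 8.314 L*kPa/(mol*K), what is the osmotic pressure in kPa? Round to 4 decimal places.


Osmotic pressure (van't Hoff): Pi = M*R*T.
RT = 8.314 * 289 = 2402.746
Pi = 0.093 * 2402.746
Pi = 223.455378 kPa, rounded to 4 dp:

223.4554 kPa


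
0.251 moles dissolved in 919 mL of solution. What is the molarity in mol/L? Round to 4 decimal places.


Convert volume to liters: V_L = V_mL / 1000.
V_L = 919 / 1000 = 0.919 L
M = n / V_L = 0.251 / 0.919
M = 0.27312296 mol/L, rounded to 4 dp:

0.2731 mol/L


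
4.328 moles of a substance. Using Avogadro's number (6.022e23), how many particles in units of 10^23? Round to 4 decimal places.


N = n * NA, then divide by 1e23 for the requested units.
N / 1e23 = n * 6.022
N / 1e23 = 4.328 * 6.022
N / 1e23 = 26.063216, rounded to 4 dp:

26.0632


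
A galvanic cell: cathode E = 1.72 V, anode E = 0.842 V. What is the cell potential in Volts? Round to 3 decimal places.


Standard cell potential: E_cell = E_cathode - E_anode.
E_cell = 1.72 - (0.842)
E_cell = 0.878 V, rounded to 3 dp:

0.878 V


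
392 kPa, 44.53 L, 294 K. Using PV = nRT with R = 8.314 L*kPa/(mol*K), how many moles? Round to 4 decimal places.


PV = nRT, solve for n = PV / (RT).
PV = 392 * 44.53 = 17455.76
RT = 8.314 * 294 = 2444.316
n = 17455.76 / 2444.316
n = 7.14136797 mol, rounded to 4 dp:

7.1414 mol


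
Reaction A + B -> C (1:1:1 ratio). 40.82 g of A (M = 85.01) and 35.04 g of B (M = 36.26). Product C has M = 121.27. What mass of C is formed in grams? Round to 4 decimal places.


Find moles of each reactant; the smaller value is the limiting reagent in a 1:1:1 reaction, so moles_C equals moles of the limiter.
n_A = mass_A / M_A = 40.82 / 85.01 = 0.480179 mol
n_B = mass_B / M_B = 35.04 / 36.26 = 0.966354 mol
Limiting reagent: A (smaller), n_limiting = 0.480179 mol
mass_C = n_limiting * M_C = 0.480179 * 121.27
mass_C = 58.23130733 g, rounded to 4 dp:

58.2313 g


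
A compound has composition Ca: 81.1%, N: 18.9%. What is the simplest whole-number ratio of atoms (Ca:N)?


Assume 100 g of compound, divide each mass% by atomic mass to get moles, then normalize by the smallest to get a raw atom ratio.
Moles per 100 g: Ca: 81.1/40.078 = 2.0236, N: 18.9/14.007 = 1.3493
Raw ratio (divide by min = 1.3493): Ca: 1.5, N: 1.0
Multiply by 2 to clear fractions: Ca: 2.999 ~= 3, N: 2.0 ~= 2
Reduce by GCD to get the simplest whole-number ratio:

3:2


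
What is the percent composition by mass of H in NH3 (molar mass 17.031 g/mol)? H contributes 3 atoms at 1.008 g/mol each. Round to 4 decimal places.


pct = 100 * (n_elem * M_elem) / M_total
mass_contribution = 3 * 1.008 = 3.024 g/mol
pct = 100 * 3.024 / 17.031
pct = 17.75585697 %, rounded to 4 dp:

17.7559 %


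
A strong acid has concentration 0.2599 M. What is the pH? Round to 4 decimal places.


A strong acid dissociates completely, so [H+] equals the given concentration.
pH = -log10([H+]) = -log10(0.2599)
pH = 0.58519372, rounded to 4 dp:

0.5852


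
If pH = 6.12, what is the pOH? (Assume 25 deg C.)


At 25 deg C, pH + pOH = 14.
pOH = 14 - pH = 14 - 6.12
pOH = 7.88:

7.88


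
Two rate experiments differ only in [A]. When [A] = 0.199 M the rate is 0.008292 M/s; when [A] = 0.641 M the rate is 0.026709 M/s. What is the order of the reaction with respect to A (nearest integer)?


Rate is proportional to [A]^n, so rate2/rate1 = ([A]2/[A]1)^n. Take logs to solve for n.
rate2/rate1 = 0.026709 / 0.008292 = 3.2211
[A]2/[A]1 = 0.641 / 0.199 = 3.2211
n = ln(3.2211) / ln(3.2211) = 1.0
Nearest integer order:

1


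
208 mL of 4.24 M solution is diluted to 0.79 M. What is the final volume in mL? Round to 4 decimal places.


Dilution: M1*V1 = M2*V2, solve for V2.
V2 = M1*V1 / M2
V2 = 4.24 * 208 / 0.79
V2 = 881.92 / 0.79
V2 = 1116.35443038 mL, rounded to 4 dp:

1116.3544 mL


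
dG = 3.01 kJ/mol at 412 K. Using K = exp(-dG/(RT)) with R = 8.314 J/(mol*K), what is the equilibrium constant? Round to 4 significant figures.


dG is in kJ/mol; multiply by 1000 to match R in J/(mol*K).
RT = 8.314 * 412 = 3425.368 J/mol
exponent = -dG*1000 / (RT) = -(3.01*1000) / 3425.368 = -0.8787377
K = exp(-0.8787377)
K = 0.41530682, rounded to 4 significant figures:

0.4153


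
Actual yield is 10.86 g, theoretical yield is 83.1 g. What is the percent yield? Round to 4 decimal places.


% yield = 100 * actual / theoretical
% yield = 100 * 10.86 / 83.1
% yield = 13.06859206 %, rounded to 4 dp:

13.0686 %


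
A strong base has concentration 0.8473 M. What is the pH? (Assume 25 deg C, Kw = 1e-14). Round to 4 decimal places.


A strong base dissociates completely, so [OH-] equals the given concentration.
pOH = -log10([OH-]) = -log10(0.8473) = 0.071963
pH = 14 - pOH = 14 - 0.071963
pH = 13.928037, rounded to 4 dp:

13.9280


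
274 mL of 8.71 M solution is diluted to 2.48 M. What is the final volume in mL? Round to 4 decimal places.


Dilution: M1*V1 = M2*V2, solve for V2.
V2 = M1*V1 / M2
V2 = 8.71 * 274 / 2.48
V2 = 2386.54 / 2.48
V2 = 962.31451613 mL, rounded to 4 dp:

962.3145 mL


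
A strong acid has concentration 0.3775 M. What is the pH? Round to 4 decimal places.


A strong acid dissociates completely, so [H+] equals the given concentration.
pH = -log10([H+]) = -log10(0.3775)
pH = 0.42308304, rounded to 4 dp:

0.4231


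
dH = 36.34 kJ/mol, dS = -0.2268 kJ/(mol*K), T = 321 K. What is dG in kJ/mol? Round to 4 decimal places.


Gibbs: dG = dH - T*dS (consistent units, dS already in kJ/(mol*K)).
T*dS = 321 * -0.2268 = -72.8028
dG = 36.34 - (-72.8028)
dG = 109.1428 kJ/mol, rounded to 4 dp:

109.1428 kJ/mol


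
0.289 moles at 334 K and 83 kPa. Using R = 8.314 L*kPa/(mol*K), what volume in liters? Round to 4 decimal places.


PV = nRT, solve for V = nRT / P.
nRT = 0.289 * 8.314 * 334 = 802.5172
V = 802.5172 / 83
V = 9.66888193 L, rounded to 4 dp:

9.6689 L


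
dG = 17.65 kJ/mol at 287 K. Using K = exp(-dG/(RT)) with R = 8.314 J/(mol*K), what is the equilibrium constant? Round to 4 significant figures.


dG is in kJ/mol; multiply by 1000 to match R in J/(mol*K).
RT = 8.314 * 287 = 2386.118 J/mol
exponent = -dG*1000 / (RT) = -(17.65*1000) / 2386.118 = -7.39695187
K = exp(-7.39695187)
K = 0.00061311878, rounded to 4 significant figures:

0.0006131


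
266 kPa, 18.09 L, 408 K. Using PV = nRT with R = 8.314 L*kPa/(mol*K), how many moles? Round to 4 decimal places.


PV = nRT, solve for n = PV / (RT).
PV = 266 * 18.09 = 4811.94
RT = 8.314 * 408 = 3392.112
n = 4811.94 / 3392.112
n = 1.41856755 mol, rounded to 4 dp:

1.4186 mol


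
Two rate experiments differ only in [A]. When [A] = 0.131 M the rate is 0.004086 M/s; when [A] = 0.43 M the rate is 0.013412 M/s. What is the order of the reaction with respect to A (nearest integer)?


Rate is proportional to [A]^n, so rate2/rate1 = ([A]2/[A]1)^n. Take logs to solve for n.
rate2/rate1 = 0.013412 / 0.004086 = 3.2824
[A]2/[A]1 = 0.43 / 0.131 = 3.2824
n = ln(3.2824) / ln(3.2824) = 1.0
Nearest integer order:

1


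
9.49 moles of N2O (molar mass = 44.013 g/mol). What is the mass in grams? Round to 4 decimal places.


mass = n * M
mass = 9.49 * 44.013
mass = 417.68337 g, rounded to 4 dp:

417.6834 g


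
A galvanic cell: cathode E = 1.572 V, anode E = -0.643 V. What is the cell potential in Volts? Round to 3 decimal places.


Standard cell potential: E_cell = E_cathode - E_anode.
E_cell = 1.572 - (-0.643)
E_cell = 2.215 V, rounded to 3 dp:

2.215 V


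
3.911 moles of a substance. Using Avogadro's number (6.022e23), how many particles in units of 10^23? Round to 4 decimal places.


N = n * NA, then divide by 1e23 for the requested units.
N / 1e23 = n * 6.022
N / 1e23 = 3.911 * 6.022
N / 1e23 = 23.552042, rounded to 4 dp:

23.5520


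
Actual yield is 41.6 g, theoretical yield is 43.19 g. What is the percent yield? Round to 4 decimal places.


% yield = 100 * actual / theoretical
% yield = 100 * 41.6 / 43.19
% yield = 96.31859227 %, rounded to 4 dp:

96.3186 %


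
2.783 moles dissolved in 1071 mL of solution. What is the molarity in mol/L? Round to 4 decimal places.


Convert volume to liters: V_L = V_mL / 1000.
V_L = 1071 / 1000 = 1.071 L
M = n / V_L = 2.783 / 1.071
M = 2.59850607 mol/L, rounded to 4 dp:

2.5985 mol/L


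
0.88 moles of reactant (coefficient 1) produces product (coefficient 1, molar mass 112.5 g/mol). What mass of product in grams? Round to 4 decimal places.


Use the coefficient ratio to convert reactant moles to product moles, then multiply by the product's molar mass.
moles_P = moles_R * (coeff_P / coeff_R) = 0.88 * (1/1) = 0.88
mass_P = moles_P * M_P = 0.88 * 112.5
mass_P = 99.0 g, rounded to 4 dp:

99.0000 g


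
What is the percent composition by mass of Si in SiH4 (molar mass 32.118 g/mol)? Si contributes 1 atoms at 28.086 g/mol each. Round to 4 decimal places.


pct = 100 * (n_elem * M_elem) / M_total
mass_contribution = 1 * 28.086 = 28.086 g/mol
pct = 100 * 28.086 / 32.118
pct = 87.4462918 %, rounded to 4 dp:

87.4463 %


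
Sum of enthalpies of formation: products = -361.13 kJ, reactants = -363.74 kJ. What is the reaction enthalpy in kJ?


dH_rxn = sum(dH_f products) - sum(dH_f reactants)
dH_rxn = -361.13 - (-363.74)
dH_rxn = 2.61 kJ:

2.61 kJ


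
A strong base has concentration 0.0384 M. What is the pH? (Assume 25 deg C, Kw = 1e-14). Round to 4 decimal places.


A strong base dissociates completely, so [OH-] equals the given concentration.
pOH = -log10([OH-]) = -log10(0.0384) = 1.415669
pH = 14 - pOH = 14 - 1.415669
pH = 12.584331, rounded to 4 dp:

12.5843


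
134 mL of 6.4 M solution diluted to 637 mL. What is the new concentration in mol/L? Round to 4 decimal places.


Dilution: M1*V1 = M2*V2, solve for M2.
M2 = M1*V1 / V2
M2 = 6.4 * 134 / 637
M2 = 857.6 / 637
M2 = 1.34631083 mol/L, rounded to 4 dp:

1.3463 mol/L


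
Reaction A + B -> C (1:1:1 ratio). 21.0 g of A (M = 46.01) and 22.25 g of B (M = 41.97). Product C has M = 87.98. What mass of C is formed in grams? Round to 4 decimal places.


Find moles of each reactant; the smaller value is the limiting reagent in a 1:1:1 reaction, so moles_C equals moles of the limiter.
n_A = mass_A / M_A = 21.0 / 46.01 = 0.456423 mol
n_B = mass_B / M_B = 22.25 / 41.97 = 0.530141 mol
Limiting reagent: A (smaller), n_limiting = 0.456423 mol
mass_C = n_limiting * M_C = 0.456423 * 87.98
mass_C = 40.15609554 g, rounded to 4 dp:

40.1561 g


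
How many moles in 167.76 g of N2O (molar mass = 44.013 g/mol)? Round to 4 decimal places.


n = mass / M
n = 167.76 / 44.013
n = 3.81160112 mol, rounded to 4 dp:

3.8116 mol


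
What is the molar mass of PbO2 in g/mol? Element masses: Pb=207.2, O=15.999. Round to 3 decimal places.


M = sum(count * atomic_mass) over atoms.
M = 1*207.2 + 2*15.999
M = 207.2 + 31.998
M = 239.198 g/mol, rounded to 3 dp:

239.198 g/mol


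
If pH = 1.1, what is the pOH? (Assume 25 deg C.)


At 25 deg C, pH + pOH = 14.
pOH = 14 - pH = 14 - 1.1
pOH = 12.9:

12.90


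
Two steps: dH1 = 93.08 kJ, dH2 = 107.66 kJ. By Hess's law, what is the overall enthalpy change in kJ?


Hess's law: enthalpy is a state function, so add the step enthalpies.
dH_total = dH1 + dH2 = 93.08 + (107.66)
dH_total = 200.74 kJ:

200.74 kJ


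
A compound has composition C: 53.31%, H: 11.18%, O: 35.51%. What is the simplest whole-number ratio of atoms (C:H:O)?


Assume 100 g of compound, divide each mass% by atomic mass to get moles, then normalize by the smallest to get a raw atom ratio.
Moles per 100 g: C: 53.31/12.011 = 4.4384, H: 11.18/1.008 = 11.0913, O: 35.51/15.999 = 2.2195
Raw ratio (divide by min = 2.2195): C: 2.0, H: 4.997, O: 1.0
Multiply by 1 to clear fractions: C: 2.0 ~= 2, H: 4.997 ~= 5, O: 1.0 ~= 1
Reduce by GCD to get the simplest whole-number ratio:

2:5:1


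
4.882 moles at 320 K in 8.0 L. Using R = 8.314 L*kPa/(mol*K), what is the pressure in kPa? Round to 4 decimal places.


PV = nRT, solve for P = nRT / V.
nRT = 4.882 * 8.314 * 320 = 12988.4634
P = 12988.4634 / 8.0
P = 1623.557925 kPa, rounded to 4 dp:

1623.5579 kPa


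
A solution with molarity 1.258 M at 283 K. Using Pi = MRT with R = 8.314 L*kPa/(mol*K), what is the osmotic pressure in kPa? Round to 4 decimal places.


Osmotic pressure (van't Hoff): Pi = M*R*T.
RT = 8.314 * 283 = 2352.862
Pi = 1.258 * 2352.862
Pi = 2959.900396 kPa, rounded to 4 dp:

2959.9004 kPa


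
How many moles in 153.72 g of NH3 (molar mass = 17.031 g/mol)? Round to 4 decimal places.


n = mass / M
n = 153.72 / 17.031
n = 9.02589396 mol, rounded to 4 dp:

9.0259 mol


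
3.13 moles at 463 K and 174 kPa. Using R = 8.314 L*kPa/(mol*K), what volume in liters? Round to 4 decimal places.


PV = nRT, solve for V = nRT / P.
nRT = 3.13 * 8.314 * 463 = 12048.5657
V = 12048.5657 / 174
V = 69.24463046 L, rounded to 4 dp:

69.2446 L


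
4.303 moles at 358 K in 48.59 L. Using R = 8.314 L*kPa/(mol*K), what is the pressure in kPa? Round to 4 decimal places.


PV = nRT, solve for P = nRT / V.
nRT = 4.303 * 8.314 * 358 = 12807.5008
P = 12807.5008 / 48.59
P = 263.58305824 kPa, rounded to 4 dp:

263.5831 kPa


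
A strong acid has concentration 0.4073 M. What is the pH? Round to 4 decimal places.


A strong acid dissociates completely, so [H+] equals the given concentration.
pH = -log10([H+]) = -log10(0.4073)
pH = 0.39008559, rounded to 4 dp:

0.3901


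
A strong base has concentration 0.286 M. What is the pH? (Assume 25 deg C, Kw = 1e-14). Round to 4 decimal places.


A strong base dissociates completely, so [OH-] equals the given concentration.
pOH = -log10([OH-]) = -log10(0.286) = 0.543634
pH = 14 - pOH = 14 - 0.543634
pH = 13.456366, rounded to 4 dp:

13.4564


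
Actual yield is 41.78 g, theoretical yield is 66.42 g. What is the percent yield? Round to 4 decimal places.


% yield = 100 * actual / theoretical
% yield = 100 * 41.78 / 66.42
% yield = 62.90274014 %, rounded to 4 dp:

62.9027 %


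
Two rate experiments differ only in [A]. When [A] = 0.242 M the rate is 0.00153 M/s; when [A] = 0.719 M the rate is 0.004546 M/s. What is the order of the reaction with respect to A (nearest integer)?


Rate is proportional to [A]^n, so rate2/rate1 = ([A]2/[A]1)^n. Take logs to solve for n.
rate2/rate1 = 0.004546 / 0.00153 = 2.9712
[A]2/[A]1 = 0.719 / 0.242 = 2.9711
n = ln(2.9712) / ln(2.9711) = 1.0
Nearest integer order:

1


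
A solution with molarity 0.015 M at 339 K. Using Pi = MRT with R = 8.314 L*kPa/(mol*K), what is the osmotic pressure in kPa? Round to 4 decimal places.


Osmotic pressure (van't Hoff): Pi = M*R*T.
RT = 8.314 * 339 = 2818.446
Pi = 0.015 * 2818.446
Pi = 42.27669 kPa, rounded to 4 dp:

42.2767 kPa


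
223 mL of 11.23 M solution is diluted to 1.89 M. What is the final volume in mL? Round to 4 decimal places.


Dilution: M1*V1 = M2*V2, solve for V2.
V2 = M1*V1 / M2
V2 = 11.23 * 223 / 1.89
V2 = 2504.29 / 1.89
V2 = 1325.02116402 mL, rounded to 4 dp:

1325.0212 mL


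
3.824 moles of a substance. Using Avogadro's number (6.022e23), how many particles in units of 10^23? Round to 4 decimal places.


N = n * NA, then divide by 1e23 for the requested units.
N / 1e23 = n * 6.022
N / 1e23 = 3.824 * 6.022
N / 1e23 = 23.028128, rounded to 4 dp:

23.0281


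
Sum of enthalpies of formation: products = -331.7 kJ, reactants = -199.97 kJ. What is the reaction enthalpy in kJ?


dH_rxn = sum(dH_f products) - sum(dH_f reactants)
dH_rxn = -331.7 - (-199.97)
dH_rxn = -131.73 kJ:

-131.73 kJ


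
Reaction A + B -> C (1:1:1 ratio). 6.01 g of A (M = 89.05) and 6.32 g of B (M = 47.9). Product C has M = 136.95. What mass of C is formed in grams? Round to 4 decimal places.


Find moles of each reactant; the smaller value is the limiting reagent in a 1:1:1 reaction, so moles_C equals moles of the limiter.
n_A = mass_A / M_A = 6.01 / 89.05 = 0.06749 mol
n_B = mass_B / M_B = 6.32 / 47.9 = 0.131942 mol
Limiting reagent: A (smaller), n_limiting = 0.06749 mol
mass_C = n_limiting * M_C = 0.06749 * 136.95
mass_C = 9.2427555 g, rounded to 4 dp:

9.2428 g


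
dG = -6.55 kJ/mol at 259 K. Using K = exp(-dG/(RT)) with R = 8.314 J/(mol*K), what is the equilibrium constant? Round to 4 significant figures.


dG is in kJ/mol; multiply by 1000 to match R in J/(mol*K).
RT = 8.314 * 259 = 2153.326 J/mol
exponent = -dG*1000 / (RT) = -(-6.55*1000) / 2153.326 = 3.04180602
K = exp(3.04180602)
K = 20.943033, rounded to 4 significant figures:

20.94


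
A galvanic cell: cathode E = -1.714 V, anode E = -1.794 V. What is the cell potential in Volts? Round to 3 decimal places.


Standard cell potential: E_cell = E_cathode - E_anode.
E_cell = -1.714 - (-1.794)
E_cell = 0.08 V, rounded to 3 dp:

0.080 V


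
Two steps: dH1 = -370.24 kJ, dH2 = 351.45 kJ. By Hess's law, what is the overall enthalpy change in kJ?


Hess's law: enthalpy is a state function, so add the step enthalpies.
dH_total = dH1 + dH2 = -370.24 + (351.45)
dH_total = -18.79 kJ:

-18.79 kJ


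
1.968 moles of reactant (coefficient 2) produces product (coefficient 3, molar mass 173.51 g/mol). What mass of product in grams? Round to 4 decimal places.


Use the coefficient ratio to convert reactant moles to product moles, then multiply by the product's molar mass.
moles_P = moles_R * (coeff_P / coeff_R) = 1.968 * (3/2) = 2.952
mass_P = moles_P * M_P = 2.952 * 173.51
mass_P = 512.20152 g, rounded to 4 dp:

512.2015 g


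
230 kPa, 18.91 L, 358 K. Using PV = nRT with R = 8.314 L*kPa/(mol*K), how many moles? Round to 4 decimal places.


PV = nRT, solve for n = PV / (RT).
PV = 230 * 18.91 = 4349.3
RT = 8.314 * 358 = 2976.412
n = 4349.3 / 2976.412
n = 1.46125604 mol, rounded to 4 dp:

1.4613 mol


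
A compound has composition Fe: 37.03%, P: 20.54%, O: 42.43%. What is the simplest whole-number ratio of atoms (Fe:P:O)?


Assume 100 g of compound, divide each mass% by atomic mass to get moles, then normalize by the smallest to get a raw atom ratio.
Moles per 100 g: Fe: 37.03/55.845 = 0.6631, P: 20.54/30.974 = 0.6631, O: 42.43/15.999 = 2.652
Raw ratio (divide by min = 0.6631): Fe: 1.0, P: 1.0, O: 4.0
Multiply by 1 to clear fractions: Fe: 1.0 ~= 1, P: 1.0 ~= 1, O: 4.0 ~= 4
Reduce by GCD to get the simplest whole-number ratio:

1:1:4


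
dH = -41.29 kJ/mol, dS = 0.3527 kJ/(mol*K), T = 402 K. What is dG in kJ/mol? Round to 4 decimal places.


Gibbs: dG = dH - T*dS (consistent units, dS already in kJ/(mol*K)).
T*dS = 402 * 0.3527 = 141.7854
dG = -41.29 - (141.7854)
dG = -183.0754 kJ/mol, rounded to 4 dp:

-183.0754 kJ/mol


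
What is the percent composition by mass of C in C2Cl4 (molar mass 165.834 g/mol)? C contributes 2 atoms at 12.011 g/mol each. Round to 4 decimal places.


pct = 100 * (n_elem * M_elem) / M_total
mass_contribution = 2 * 12.011 = 24.022 g/mol
pct = 100 * 24.022 / 165.834
pct = 14.48556991 %, rounded to 4 dp:

14.4856 %


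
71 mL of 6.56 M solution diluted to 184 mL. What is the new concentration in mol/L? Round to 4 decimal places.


Dilution: M1*V1 = M2*V2, solve for M2.
M2 = M1*V1 / V2
M2 = 6.56 * 71 / 184
M2 = 465.76 / 184
M2 = 2.53130435 mol/L, rounded to 4 dp:

2.5313 mol/L


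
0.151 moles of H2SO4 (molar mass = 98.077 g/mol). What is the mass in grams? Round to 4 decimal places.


mass = n * M
mass = 0.151 * 98.077
mass = 14.809627 g, rounded to 4 dp:

14.8096 g


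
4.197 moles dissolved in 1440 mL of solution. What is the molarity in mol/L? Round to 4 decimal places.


Convert volume to liters: V_L = V_mL / 1000.
V_L = 1440 / 1000 = 1.44 L
M = n / V_L = 4.197 / 1.44
M = 2.91458333 mol/L, rounded to 4 dp:

2.9146 mol/L


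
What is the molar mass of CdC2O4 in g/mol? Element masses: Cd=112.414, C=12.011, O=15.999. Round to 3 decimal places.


M = sum(count * atomic_mass) over atoms.
M = 1*112.414 + 2*12.011 + 4*15.999
M = 112.414 + 24.022 + 63.996
M = 200.432 g/mol, rounded to 3 dp:

200.432 g/mol


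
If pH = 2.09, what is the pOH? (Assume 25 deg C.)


At 25 deg C, pH + pOH = 14.
pOH = 14 - pH = 14 - 2.09
pOH = 11.91:

11.91


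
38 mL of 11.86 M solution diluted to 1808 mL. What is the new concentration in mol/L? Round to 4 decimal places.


Dilution: M1*V1 = M2*V2, solve for M2.
M2 = M1*V1 / V2
M2 = 11.86 * 38 / 1808
M2 = 450.68 / 1808
M2 = 0.24926991 mol/L, rounded to 4 dp:

0.2493 mol/L


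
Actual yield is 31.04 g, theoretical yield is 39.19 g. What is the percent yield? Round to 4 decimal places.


% yield = 100 * actual / theoretical
% yield = 100 * 31.04 / 39.19
% yield = 79.20387854 %, rounded to 4 dp:

79.2039 %


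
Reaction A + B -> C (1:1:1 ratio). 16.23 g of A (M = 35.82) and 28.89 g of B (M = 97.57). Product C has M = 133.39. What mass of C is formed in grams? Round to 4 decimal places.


Find moles of each reactant; the smaller value is the limiting reagent in a 1:1:1 reaction, so moles_C equals moles of the limiter.
n_A = mass_A / M_A = 16.23 / 35.82 = 0.453099 mol
n_B = mass_B / M_B = 28.89 / 97.57 = 0.296095 mol
Limiting reagent: B (smaller), n_limiting = 0.296095 mol
mass_C = n_limiting * M_C = 0.296095 * 133.39
mass_C = 39.49611205 g, rounded to 4 dp:

39.4961 g


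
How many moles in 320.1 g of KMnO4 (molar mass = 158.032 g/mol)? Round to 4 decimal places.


n = mass / M
n = 320.1 / 158.032
n = 2.02553913 mol, rounded to 4 dp:

2.0255 mol


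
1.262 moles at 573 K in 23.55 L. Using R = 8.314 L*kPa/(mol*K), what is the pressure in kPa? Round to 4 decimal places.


PV = nRT, solve for P = nRT / V.
nRT = 1.262 * 8.314 * 573 = 6012.0696
P = 6012.0696 / 23.55
P = 255.28957962 kPa, rounded to 4 dp:

255.2896 kPa


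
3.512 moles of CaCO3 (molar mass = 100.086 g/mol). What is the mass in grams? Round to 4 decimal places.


mass = n * M
mass = 3.512 * 100.086
mass = 351.502032 g, rounded to 4 dp:

351.5020 g


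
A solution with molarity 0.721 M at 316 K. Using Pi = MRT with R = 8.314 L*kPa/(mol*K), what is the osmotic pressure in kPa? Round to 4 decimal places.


Osmotic pressure (van't Hoff): Pi = M*R*T.
RT = 8.314 * 316 = 2627.224
Pi = 0.721 * 2627.224
Pi = 1894.228504 kPa, rounded to 4 dp:

1894.2285 kPa


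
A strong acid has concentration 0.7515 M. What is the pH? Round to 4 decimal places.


A strong acid dissociates completely, so [H+] equals the given concentration.
pH = -log10([H+]) = -log10(0.7515)
pH = 0.12407102, rounded to 4 dp:

0.1241


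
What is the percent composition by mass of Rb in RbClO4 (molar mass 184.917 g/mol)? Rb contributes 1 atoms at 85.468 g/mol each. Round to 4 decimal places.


pct = 100 * (n_elem * M_elem) / M_total
mass_contribution = 1 * 85.468 = 85.468 g/mol
pct = 100 * 85.468 / 184.917
pct = 46.2196553 %, rounded to 4 dp:

46.2197 %


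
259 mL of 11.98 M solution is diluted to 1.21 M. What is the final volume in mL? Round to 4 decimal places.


Dilution: M1*V1 = M2*V2, solve for V2.
V2 = M1*V1 / M2
V2 = 11.98 * 259 / 1.21
V2 = 3102.82 / 1.21
V2 = 2564.31404959 mL, rounded to 4 dp:

2564.3140 mL


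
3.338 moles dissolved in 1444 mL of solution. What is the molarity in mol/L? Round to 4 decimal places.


Convert volume to liters: V_L = V_mL / 1000.
V_L = 1444 / 1000 = 1.444 L
M = n / V_L = 3.338 / 1.444
M = 2.31163435 mol/L, rounded to 4 dp:

2.3116 mol/L


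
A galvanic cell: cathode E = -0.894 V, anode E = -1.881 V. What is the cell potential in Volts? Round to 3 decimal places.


Standard cell potential: E_cell = E_cathode - E_anode.
E_cell = -0.894 - (-1.881)
E_cell = 0.987 V, rounded to 3 dp:

0.987 V


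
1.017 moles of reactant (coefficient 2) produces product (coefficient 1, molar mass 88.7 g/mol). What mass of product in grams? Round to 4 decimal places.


Use the coefficient ratio to convert reactant moles to product moles, then multiply by the product's molar mass.
moles_P = moles_R * (coeff_P / coeff_R) = 1.017 * (1/2) = 0.5085
mass_P = moles_P * M_P = 0.5085 * 88.7
mass_P = 45.10395 g, rounded to 4 dp:

45.1040 g


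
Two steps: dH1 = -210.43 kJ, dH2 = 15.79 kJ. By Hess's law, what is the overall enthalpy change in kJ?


Hess's law: enthalpy is a state function, so add the step enthalpies.
dH_total = dH1 + dH2 = -210.43 + (15.79)
dH_total = -194.64 kJ:

-194.64 kJ


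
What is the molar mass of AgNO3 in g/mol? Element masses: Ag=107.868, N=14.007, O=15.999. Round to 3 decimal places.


M = sum(count * atomic_mass) over atoms.
M = 1*107.868 + 1*14.007 + 3*15.999
M = 107.868 + 14.007 + 47.997
M = 169.872 g/mol, rounded to 3 dp:

169.872 g/mol


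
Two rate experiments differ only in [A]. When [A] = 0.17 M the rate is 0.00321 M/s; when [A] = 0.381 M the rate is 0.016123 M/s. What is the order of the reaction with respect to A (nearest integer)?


Rate is proportional to [A]^n, so rate2/rate1 = ([A]2/[A]1)^n. Take logs to solve for n.
rate2/rate1 = 0.016123 / 0.00321 = 5.0227
[A]2/[A]1 = 0.381 / 0.17 = 2.2412
n = ln(5.0227) / ln(2.2412) = 2.0
Nearest integer order:

2


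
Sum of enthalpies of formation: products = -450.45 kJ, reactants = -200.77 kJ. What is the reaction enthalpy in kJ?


dH_rxn = sum(dH_f products) - sum(dH_f reactants)
dH_rxn = -450.45 - (-200.77)
dH_rxn = -249.68 kJ:

-249.68 kJ


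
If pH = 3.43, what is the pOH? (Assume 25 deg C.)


At 25 deg C, pH + pOH = 14.
pOH = 14 - pH = 14 - 3.43
pOH = 10.57:

10.57


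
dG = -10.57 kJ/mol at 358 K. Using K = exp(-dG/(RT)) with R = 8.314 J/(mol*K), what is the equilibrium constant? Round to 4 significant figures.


dG is in kJ/mol; multiply by 1000 to match R in J/(mol*K).
RT = 8.314 * 358 = 2976.412 J/mol
exponent = -dG*1000 / (RT) = -(-10.57*1000) / 2976.412 = 3.55125567
K = exp(3.55125567)
K = 34.857059, rounded to 4 significant figures:

34.86


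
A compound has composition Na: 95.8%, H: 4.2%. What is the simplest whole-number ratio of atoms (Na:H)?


Assume 100 g of compound, divide each mass% by atomic mass to get moles, then normalize by the smallest to get a raw atom ratio.
Moles per 100 g: Na: 95.8/22.99 = 4.167, H: 4.2/1.008 = 4.1667
Raw ratio (divide by min = 4.1667): Na: 1.0, H: 1.0
Multiply by 1 to clear fractions: Na: 1.0 ~= 1, H: 1.0 ~= 1
Reduce by GCD to get the simplest whole-number ratio:

1:1


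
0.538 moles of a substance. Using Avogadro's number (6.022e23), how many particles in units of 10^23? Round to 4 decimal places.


N = n * NA, then divide by 1e23 for the requested units.
N / 1e23 = n * 6.022
N / 1e23 = 0.538 * 6.022
N / 1e23 = 3.239836, rounded to 4 dp:

3.2398


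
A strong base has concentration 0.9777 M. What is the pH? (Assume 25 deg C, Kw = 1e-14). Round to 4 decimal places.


A strong base dissociates completely, so [OH-] equals the given concentration.
pOH = -log10([OH-]) = -log10(0.9777) = 0.009794
pH = 14 - pOH = 14 - 0.009794
pH = 13.990206, rounded to 4 dp:

13.9902


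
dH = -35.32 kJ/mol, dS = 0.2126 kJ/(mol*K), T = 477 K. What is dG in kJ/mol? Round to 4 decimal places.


Gibbs: dG = dH - T*dS (consistent units, dS already in kJ/(mol*K)).
T*dS = 477 * 0.2126 = 101.4102
dG = -35.32 - (101.4102)
dG = -136.7302 kJ/mol, rounded to 4 dp:

-136.7302 kJ/mol


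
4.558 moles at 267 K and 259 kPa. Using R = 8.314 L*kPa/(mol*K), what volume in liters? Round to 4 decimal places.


PV = nRT, solve for V = nRT / P.
nRT = 4.558 * 8.314 * 267 = 10118.0216
V = 10118.0216 / 259
V = 39.06572046 L, rounded to 4 dp:

39.0657 L


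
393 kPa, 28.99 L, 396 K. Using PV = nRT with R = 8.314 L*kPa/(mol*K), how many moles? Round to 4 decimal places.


PV = nRT, solve for n = PV / (RT).
PV = 393 * 28.99 = 11393.07
RT = 8.314 * 396 = 3292.344
n = 11393.07 / 3292.344
n = 3.46047375 mol, rounded to 4 dp:

3.4605 mol


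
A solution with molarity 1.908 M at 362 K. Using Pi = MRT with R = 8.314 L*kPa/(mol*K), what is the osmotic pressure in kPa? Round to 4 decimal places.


Osmotic pressure (van't Hoff): Pi = M*R*T.
RT = 8.314 * 362 = 3009.668
Pi = 1.908 * 3009.668
Pi = 5742.446544 kPa, rounded to 4 dp:

5742.4465 kPa


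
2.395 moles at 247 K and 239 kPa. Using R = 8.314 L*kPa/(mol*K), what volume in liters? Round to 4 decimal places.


PV = nRT, solve for V = nRT / P.
nRT = 2.395 * 8.314 * 247 = 4918.2714
V = 4918.2714 / 239
V = 20.57854142 L, rounded to 4 dp:

20.5785 L


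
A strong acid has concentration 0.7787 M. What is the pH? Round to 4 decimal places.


A strong acid dissociates completely, so [H+] equals the given concentration.
pH = -log10([H+]) = -log10(0.7787)
pH = 0.10862983, rounded to 4 dp:

0.1086


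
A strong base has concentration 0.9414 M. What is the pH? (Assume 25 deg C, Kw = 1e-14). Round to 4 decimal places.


A strong base dissociates completely, so [OH-] equals the given concentration.
pOH = -log10([OH-]) = -log10(0.9414) = 0.026226
pH = 14 - pOH = 14 - 0.026226
pH = 13.973774, rounded to 4 dp:

13.9738


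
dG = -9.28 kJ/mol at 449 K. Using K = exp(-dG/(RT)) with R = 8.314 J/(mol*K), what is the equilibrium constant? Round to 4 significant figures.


dG is in kJ/mol; multiply by 1000 to match R in J/(mol*K).
RT = 8.314 * 449 = 3732.986 J/mol
exponent = -dG*1000 / (RT) = -(-9.28*1000) / 3732.986 = 2.48594557
K = exp(2.48594557)
K = 12.012474, rounded to 4 significant figures:

12.01


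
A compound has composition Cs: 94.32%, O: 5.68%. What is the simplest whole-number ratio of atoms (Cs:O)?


Assume 100 g of compound, divide each mass% by atomic mass to get moles, then normalize by the smallest to get a raw atom ratio.
Moles per 100 g: Cs: 94.32/132.905 = 0.7097, O: 5.68/15.999 = 0.355
Raw ratio (divide by min = 0.355): Cs: 1.999, O: 1.0
Multiply by 1 to clear fractions: Cs: 1.999 ~= 2, O: 1.0 ~= 1
Reduce by GCD to get the simplest whole-number ratio:

2:1


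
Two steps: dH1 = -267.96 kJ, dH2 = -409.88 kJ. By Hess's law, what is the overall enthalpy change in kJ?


Hess's law: enthalpy is a state function, so add the step enthalpies.
dH_total = dH1 + dH2 = -267.96 + (-409.88)
dH_total = -677.84 kJ:

-677.84 kJ


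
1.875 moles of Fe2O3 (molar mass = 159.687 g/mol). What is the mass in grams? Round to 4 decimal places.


mass = n * M
mass = 1.875 * 159.687
mass = 299.413125 g, rounded to 4 dp:

299.4131 g


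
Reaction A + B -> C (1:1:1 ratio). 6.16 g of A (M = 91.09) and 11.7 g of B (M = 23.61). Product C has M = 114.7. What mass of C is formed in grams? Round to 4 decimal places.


Find moles of each reactant; the smaller value is the limiting reagent in a 1:1:1 reaction, so moles_C equals moles of the limiter.
n_A = mass_A / M_A = 6.16 / 91.09 = 0.067625 mol
n_B = mass_B / M_B = 11.7 / 23.61 = 0.495553 mol
Limiting reagent: A (smaller), n_limiting = 0.067625 mol
mass_C = n_limiting * M_C = 0.067625 * 114.7
mass_C = 7.7565875 g, rounded to 4 dp:

7.7566 g
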